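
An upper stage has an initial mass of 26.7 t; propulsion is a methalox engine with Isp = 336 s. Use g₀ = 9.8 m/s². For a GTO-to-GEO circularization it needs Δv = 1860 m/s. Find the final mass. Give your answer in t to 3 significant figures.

final mass ≈ 15.2 t

v_e = Isp · g₀ = 336 × 9.8 = 3292.8 m/s.
From the ideal rocket equation, m₀/m_f = exp(Δv / v_e) = exp(1860 / 3292.8) = exp(0.5649) = 1.7592.
m_f = m₀ / 1.7592 = 26.7 / 1.7592 = 15.1774 t.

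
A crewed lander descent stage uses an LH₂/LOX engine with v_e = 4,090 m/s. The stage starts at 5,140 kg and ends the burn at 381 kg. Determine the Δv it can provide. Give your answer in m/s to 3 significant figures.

Δv ≈ 10600 m/s

Δv = v_e · ln(m₀/m_f) = 4090.0 × ln(13.49) = 4090.0 × 2.6020 ≈ 10642.2 m/s.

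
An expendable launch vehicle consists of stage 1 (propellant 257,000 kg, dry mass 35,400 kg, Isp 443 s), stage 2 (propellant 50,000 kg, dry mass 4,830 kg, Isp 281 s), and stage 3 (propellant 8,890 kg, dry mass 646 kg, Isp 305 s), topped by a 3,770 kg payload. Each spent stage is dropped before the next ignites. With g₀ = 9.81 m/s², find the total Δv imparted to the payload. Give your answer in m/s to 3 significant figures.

Ignition mass of stage 1 = 257,000+35,400 + 50,000+4,830 + 8,890+646 + 3,770 = 360,536 kg.
Stage 1: m₀ = 360,536 kg, m_f = 360,536 − 257,000 = 103,536 kg; Δv = 443×9.81×ln(3.482) = 4345.8×1.2477 ≈ 5422 m/s.
Stage 2: m₀ = 68,136 kg, m_f = 68,136 − 50,000 = 18,136 kg; Δv = 281×9.81×ln(3.757) = 2756.6×1.3236 ≈ 3649 m/s.
Stage 3: m₀ = 13,306 kg, m_f = 13,306 − 8,890 = 4,416 kg; Δv = 305×9.81×ln(3.013) = 2992.1×1.1030 ≈ 3300 m/s.
Total Δv = 5422 + 3649 + 3300 = 12371 m/s.

Δv ≈ 12400 m/s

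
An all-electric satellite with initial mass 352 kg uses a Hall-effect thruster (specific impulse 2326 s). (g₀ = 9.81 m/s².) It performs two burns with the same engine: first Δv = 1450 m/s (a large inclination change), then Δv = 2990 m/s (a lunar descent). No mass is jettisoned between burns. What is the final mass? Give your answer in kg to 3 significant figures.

v_e = Isp · g₀ = 2326 × 9.81 = 22818.1 m/s.
After the first burn: m = 352 × exp(−1450/22818.1) = 352 × 0.93843 = 330.327 kg.
After the second burn: m = 330.327 × exp(−2990/22818.1) = 330.327 × 0.87719 = 289.76 kg.

final mass ≈ 290 kg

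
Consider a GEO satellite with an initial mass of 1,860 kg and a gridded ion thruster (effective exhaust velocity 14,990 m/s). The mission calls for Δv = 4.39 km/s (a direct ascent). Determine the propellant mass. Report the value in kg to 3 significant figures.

propellant mass ≈ 472 kg

Rocket equation: m₀/m_f = exp(Δv / v_e) = exp(4390 / 14990.0) = exp(0.2929) = 1.3403.
m_f = 1,860 / 1.3403 = 1,387.75 kg, so propellant = m₀ − m_f = 1,860 − 1,387.75 = 472.25 kg.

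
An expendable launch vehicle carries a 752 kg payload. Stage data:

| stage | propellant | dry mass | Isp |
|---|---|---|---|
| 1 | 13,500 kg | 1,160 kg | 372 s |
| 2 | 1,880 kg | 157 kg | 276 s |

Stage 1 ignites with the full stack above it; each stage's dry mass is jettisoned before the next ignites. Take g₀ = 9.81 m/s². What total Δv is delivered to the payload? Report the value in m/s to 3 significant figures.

Ignition mass of stage 1 = 13,500+1,160 + 1,880+157 + 752 = 17,449 kg.
Stage 1: m₀ = 17,449 kg, m_f = 17,449 − 13,500 = 3,949 kg; Δv = 372×9.81×ln(4.419) = 3649.3×1.4858 ≈ 5422 m/s.
Stage 2: m₀ = 2,789 kg, m_f = 2,789 − 1,880 = 909 kg; Δv = 276×9.81×ln(3.068) = 2707.6×1.1211 ≈ 3035 m/s.
Total Δv = 5422 + 3035 = 8457 m/s.

Δv ≈ 8460 m/s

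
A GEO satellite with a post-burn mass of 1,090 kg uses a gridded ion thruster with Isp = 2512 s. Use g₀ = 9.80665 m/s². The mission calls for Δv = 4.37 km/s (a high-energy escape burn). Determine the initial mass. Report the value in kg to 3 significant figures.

v_e = Isp · g₀ = 2512 × 9.80665 = 24634.3 m/s.
From the ideal rocket equation, m₀/m_f = exp(Δv / v_e) = exp(4370 / 24634.3) = exp(0.1774) = 1.1941.
m₀ = m_f × 1.1941 = 1,090 × 1.1941 = 1,301.57 kg.

initial mass ≈ 1300 kg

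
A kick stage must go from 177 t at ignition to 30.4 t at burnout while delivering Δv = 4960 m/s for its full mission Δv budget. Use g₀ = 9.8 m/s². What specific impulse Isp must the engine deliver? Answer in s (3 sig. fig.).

ln(m₀/m_f) = ln(177000/30400) = ln(5.822) = 1.7617.
v_e = Δv / ln(m₀/m_f) = 4960 / 1.7617 = 2815.5 m/s.
Isp = v_e / g₀ = 2815.5 / 9.8 = 287.3 s.

Isp ≈ 287 s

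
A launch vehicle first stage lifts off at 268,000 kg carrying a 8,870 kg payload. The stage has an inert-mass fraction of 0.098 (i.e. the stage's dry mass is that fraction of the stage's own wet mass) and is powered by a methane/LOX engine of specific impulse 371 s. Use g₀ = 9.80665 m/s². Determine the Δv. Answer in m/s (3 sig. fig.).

Stage wet mass = m₀ − payload = 268,000 − 8,870 = 259,130 kg.
Stage dry mass = ε × stage wet mass = 0.098 × 259,130 = 25,394.7 kg.
Burnout mass m_f = stage dry + payload = 25,394.7 + 8,870 = 34,264.7 kg.
v_e = Isp · g₀ = 371 × 9.80665 = 3638.3 m/s.
Rocket equation: Δv = v_e · ln(268,000/34,264.7) = 3638.3 × ln(7.821) = 3638.3 × 2.0569 ≈ 7483 m/s.

Δv ≈ 7480 m/s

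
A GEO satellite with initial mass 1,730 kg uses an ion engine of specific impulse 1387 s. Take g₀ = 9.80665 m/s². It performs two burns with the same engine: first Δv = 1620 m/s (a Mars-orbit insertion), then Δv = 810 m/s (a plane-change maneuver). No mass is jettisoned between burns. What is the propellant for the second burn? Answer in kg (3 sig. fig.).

v_e = Isp · g₀ = 1387 × 9.80665 = 13601.8 m/s.
After the first burn: m = 1730 × exp(−1620/13601.8) = 1730 × 0.88772 = 1,535.76 kg.
After the second burn: m = 1,535.76 × exp(−810/13601.8) = 1,535.76 × 0.94219 = 1,446.98 kg.
Second-burn propellant = 1,535.76 − 1,446.98 = 88.78 kg.

propellant for the second burn ≈ 88.8 kg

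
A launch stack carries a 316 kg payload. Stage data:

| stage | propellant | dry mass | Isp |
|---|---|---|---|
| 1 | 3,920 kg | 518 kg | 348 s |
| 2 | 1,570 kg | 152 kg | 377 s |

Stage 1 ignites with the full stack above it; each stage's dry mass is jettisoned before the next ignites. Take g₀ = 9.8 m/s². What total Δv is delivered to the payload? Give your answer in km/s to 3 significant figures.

Ignition mass of stage 1 = 3,920+518 + 1,570+152 + 316 = 6,476 kg.
Stage 1: m₀ = 6,476 kg, m_f = 6,476 − 3,920 = 2,556 kg; Δv = 348×9.8×ln(2.534) = 3410.4×0.9297 ≈ 3171 m/s.
Stage 2: m₀ = 2,038 kg, m_f = 2,038 − 1,570 = 468 kg; Δv = 377×9.8×ln(4.355) = 3694.6×1.4713 ≈ 5436 m/s.
Total Δv = 3171 + 5436 = 8607 m/s.

Δv ≈ 8.61 km/s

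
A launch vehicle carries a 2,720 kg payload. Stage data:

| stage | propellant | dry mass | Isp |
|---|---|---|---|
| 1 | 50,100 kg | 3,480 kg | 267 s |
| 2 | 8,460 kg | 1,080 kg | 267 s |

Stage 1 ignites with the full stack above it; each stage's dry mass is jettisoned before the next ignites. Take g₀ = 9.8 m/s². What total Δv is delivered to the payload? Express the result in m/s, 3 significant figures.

Ignition mass of stage 1 = 50,100+3,480 + 8,460+1,080 + 2,720 = 65,840 kg.
Stage 1: m₀ = 65,840 kg, m_f = 65,840 − 50,100 = 15,740 kg; Δv = 267×9.8×ln(4.183) = 2616.6×1.4310 ≈ 3744 m/s.
Stage 2: m₀ = 12,260 kg, m_f = 12,260 − 8,460 = 3,800 kg; Δv = 267×9.8×ln(3.226) = 2616.6×1.1713 ≈ 3065 m/s.
Total Δv = 3744 + 3065 = 6809 m/s.

Δv ≈ 6810 m/s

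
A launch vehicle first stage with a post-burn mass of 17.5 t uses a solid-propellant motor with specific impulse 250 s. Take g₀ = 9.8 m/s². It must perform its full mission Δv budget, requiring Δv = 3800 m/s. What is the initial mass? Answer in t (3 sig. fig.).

v_e = Isp · g₀ = 250 × 9.8 = 2450.0 m/s.
m₀/m_f = exp(Δv / v_e) = exp(3800 / 2450.0) = exp(1.5510) = 4.7163.
m₀ = m_f × 4.7163 = 17.5 × 4.7163 = 82.5353 t.

initial mass ≈ 82.5 t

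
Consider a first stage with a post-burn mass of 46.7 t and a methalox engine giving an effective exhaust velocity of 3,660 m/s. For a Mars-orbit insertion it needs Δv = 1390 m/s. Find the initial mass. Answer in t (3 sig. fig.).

initial mass ≈ 68.3 t

Using Δv = v_e ln(m₀/m_f): m₀/m_f = exp(Δv / v_e) = exp(1390 / 3660.0) = exp(0.3798) = 1.4620.
m₀ = m_f × 1.4620 = 46.7 × 1.4620 = 68.2754 t.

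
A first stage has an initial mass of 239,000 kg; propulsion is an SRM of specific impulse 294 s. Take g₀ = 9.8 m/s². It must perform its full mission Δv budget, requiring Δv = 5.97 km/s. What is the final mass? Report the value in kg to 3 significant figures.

final mass ≈ 30100 kg

v_e = Isp · g₀ = 294 × 9.8 = 2881.2 m/s.
m₀/m_f = exp(Δv / v_e) = exp(5970 / 2881.2) = exp(2.0721) = 7.9411.
m_f = m₀ / 7.9411 = 239,000 / 7.9411 = 30,096.6 kg.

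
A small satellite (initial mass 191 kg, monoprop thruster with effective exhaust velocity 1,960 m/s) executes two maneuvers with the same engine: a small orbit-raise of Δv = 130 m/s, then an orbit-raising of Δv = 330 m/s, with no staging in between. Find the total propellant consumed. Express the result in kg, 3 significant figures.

After the first burn: m = 191 × exp(−130/1960.0) = 191 × 0.93583 = 178.744 kg.
After the second burn: m = 178.744 × exp(−330/1960.0) = 178.744 × 0.84504 = 151.046 kg.
Total propellant = m₀ − m_final = 191 − 151.046 = 39.954 kg.

total propellant consumed ≈ 40.0 kg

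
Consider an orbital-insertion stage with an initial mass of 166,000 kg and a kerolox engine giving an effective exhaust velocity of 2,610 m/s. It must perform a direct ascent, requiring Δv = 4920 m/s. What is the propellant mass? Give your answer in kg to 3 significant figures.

Rocket equation: m₀/m_f = exp(Δv / v_e) = exp(4920 / 2610.0) = exp(1.8851) = 6.5867.
m_f = 166,000 / 6.5867 = 25,202.3 kg, so propellant = m₀ − m_f = 166,000 − 25,202.3 = 140,797.7 kg.

propellant mass ≈ 141000 kg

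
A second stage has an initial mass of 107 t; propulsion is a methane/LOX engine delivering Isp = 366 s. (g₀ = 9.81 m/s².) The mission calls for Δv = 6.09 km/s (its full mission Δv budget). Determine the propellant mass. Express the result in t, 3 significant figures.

v_e = Isp · g₀ = 366 × 9.81 = 3590.5 m/s.
m₀/m_f = exp(Δv / v_e) = exp(6090 / 3590.5) = exp(1.6962) = 5.4530.
m_f = 107 / 5.4530 = 19.6222 t, so propellant = m₀ − m_f = 107 − 19.6222 = 87.3778 t.

propellant mass ≈ 87.4 t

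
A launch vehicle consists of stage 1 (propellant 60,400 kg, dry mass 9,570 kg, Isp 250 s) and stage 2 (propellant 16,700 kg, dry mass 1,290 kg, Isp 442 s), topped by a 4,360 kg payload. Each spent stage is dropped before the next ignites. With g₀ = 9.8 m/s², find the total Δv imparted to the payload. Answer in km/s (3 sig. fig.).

Δv ≈ 8.56 km/s

Ignition mass of stage 1 = 60,400+9,570 + 16,700+1,290 + 4,360 = 92,320 kg.
Stage 1: m₀ = 92,320 kg, m_f = 92,320 − 60,400 = 31,920 kg; Δv = 250×9.8×ln(2.892) = 2450.0×1.0620 ≈ 2602 m/s.
Stage 2: m₀ = 22,350 kg, m_f = 22,350 − 16,700 = 5,650 kg; Δv = 442×9.8×ln(3.956) = 4331.6×1.3752 ≈ 5957 m/s.
Total Δv = 2602 + 5957 = 8559 m/s.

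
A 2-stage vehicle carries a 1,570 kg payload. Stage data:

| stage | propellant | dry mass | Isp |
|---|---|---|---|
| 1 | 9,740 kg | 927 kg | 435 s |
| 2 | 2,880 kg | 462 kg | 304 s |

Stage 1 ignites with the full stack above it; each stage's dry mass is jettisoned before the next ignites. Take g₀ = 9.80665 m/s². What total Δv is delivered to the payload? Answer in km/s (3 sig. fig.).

Δv ≈ 6.82 km/s

Ignition mass of stage 1 = 9,740+927 + 2,880+462 + 1,570 = 15,579 kg.
Stage 1: m₀ = 15,579 kg, m_f = 15,579 − 9,740 = 5,839 kg; Δv = 435×9.80665×ln(2.668) = 4265.9×0.9814 ≈ 4186 m/s.
Stage 2: m₀ = 4,912 kg, m_f = 4,912 − 2,880 = 2,032 kg; Δv = 304×9.80665×ln(2.417) = 2981.2×0.8827 ≈ 2631 m/s.
Total Δv = 4186 + 2631 = 6817 m/s.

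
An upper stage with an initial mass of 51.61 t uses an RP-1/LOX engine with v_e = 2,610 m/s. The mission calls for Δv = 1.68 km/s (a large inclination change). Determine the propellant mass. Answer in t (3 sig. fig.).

m₀/m_f = exp(Δv / v_e) = exp(1680 / 2610.0) = exp(0.6437) = 1.9035.
m_f = 51.61 / 1.9035 = 27.1132 t, so propellant = m₀ − m_f = 51.61 − 27.1132 = 24.4968 t.

propellant mass ≈ 24.5 t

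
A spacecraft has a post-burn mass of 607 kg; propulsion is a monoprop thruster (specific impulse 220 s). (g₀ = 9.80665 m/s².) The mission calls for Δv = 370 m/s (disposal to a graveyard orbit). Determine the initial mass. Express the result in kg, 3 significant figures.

v_e = Isp · g₀ = 220 × 9.80665 = 2157.5 m/s.
From the ideal rocket equation, m₀/m_f = exp(Δv / v_e) = exp(370 / 2157.5) = exp(0.1715) = 1.1871.
m₀ = m_f × 1.1871 = 607 × 1.1871 = 720.57 kg.

initial mass ≈ 721 kg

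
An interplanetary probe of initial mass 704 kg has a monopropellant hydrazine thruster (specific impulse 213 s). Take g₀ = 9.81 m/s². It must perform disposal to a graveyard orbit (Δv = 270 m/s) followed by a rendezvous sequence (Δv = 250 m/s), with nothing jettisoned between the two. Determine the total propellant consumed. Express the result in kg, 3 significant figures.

v_e = Isp · g₀ = 213 × 9.81 = 2089.5 m/s.
After the first burn: m = 704 × exp(−270/2089.5) = 704 × 0.87878 = 618.661 kg.
After the second burn: m = 618.661 × exp(−250/2089.5) = 618.661 × 0.88724 = 548.901 kg.
Total propellant = m₀ − m_final = 704 − 548.901 = 155.099 kg.

total propellant consumed ≈ 155 kg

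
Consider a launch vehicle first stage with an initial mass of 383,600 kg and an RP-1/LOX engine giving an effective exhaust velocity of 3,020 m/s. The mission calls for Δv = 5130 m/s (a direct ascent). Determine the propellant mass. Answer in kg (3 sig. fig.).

propellant mass ≈ 313000 kg

Using Δv = v_e ln(m₀/m_f): m₀/m_f = exp(Δv / v_e) = exp(5130 / 3020.0) = exp(1.6987) = 5.4667.
m_f = 383,600 / 5.4667 = 70,170.3 kg, so propellant = m₀ − m_f = 383,600 − 70,170.3 = 313,429.7 kg.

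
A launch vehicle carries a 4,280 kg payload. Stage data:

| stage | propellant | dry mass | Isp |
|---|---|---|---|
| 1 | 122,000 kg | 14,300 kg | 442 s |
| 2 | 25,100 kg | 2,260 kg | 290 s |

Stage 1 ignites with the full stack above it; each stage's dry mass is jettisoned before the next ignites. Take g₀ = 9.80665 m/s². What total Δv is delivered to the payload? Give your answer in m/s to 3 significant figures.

Δv ≈ 10100 m/s

Ignition mass of stage 1 = 122,000+14,300 + 25,100+2,260 + 4,280 = 167,940 kg.
Stage 1: m₀ = 167,940 kg, m_f = 167,940 − 122,000 = 45,940 kg; Δv = 442×9.80665×ln(3.656) = 4334.5×1.2963 ≈ 5619 m/s.
Stage 2: m₀ = 31,640 kg, m_f = 31,640 − 25,100 = 6,540 kg; Δv = 290×9.80665×ln(4.838) = 2843.9×1.5765 ≈ 4483 m/s.
Total Δv = 5619 + 4483 = 10102 m/s.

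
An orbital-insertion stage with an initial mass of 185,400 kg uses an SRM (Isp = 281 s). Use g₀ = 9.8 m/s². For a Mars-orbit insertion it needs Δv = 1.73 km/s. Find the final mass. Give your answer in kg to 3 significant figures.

final mass ≈ 98900 kg

v_e = Isp · g₀ = 281 × 9.8 = 2753.8 m/s.
Rocket equation: m₀/m_f = exp(Δv / v_e) = exp(1730 / 2753.8) = exp(0.6282) = 1.8743.
m_f = m₀ / 1.8743 = 185,400 / 1.8743 = 98,916.9 kg.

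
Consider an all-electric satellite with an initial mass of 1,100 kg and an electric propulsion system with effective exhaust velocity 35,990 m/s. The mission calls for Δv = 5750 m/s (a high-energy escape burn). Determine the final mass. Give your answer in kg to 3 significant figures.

m₀/m_f = exp(Δv / v_e) = exp(5750 / 35990.0) = exp(0.1598) = 1.1732.
m_f = m₀ / 1.1732 = 1,100 / 1.1732 = 937.607 kg.

final mass ≈ 938 kg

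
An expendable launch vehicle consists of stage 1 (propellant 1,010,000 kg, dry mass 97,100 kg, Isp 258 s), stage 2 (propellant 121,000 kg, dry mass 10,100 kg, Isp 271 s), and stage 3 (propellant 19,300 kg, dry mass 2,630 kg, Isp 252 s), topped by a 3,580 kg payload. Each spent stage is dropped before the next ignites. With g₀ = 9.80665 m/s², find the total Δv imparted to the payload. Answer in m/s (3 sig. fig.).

Δv ≈ 11500 m/s

Ignition mass of stage 1 = 1,010,000+97,100 + 121,000+10,100 + 19,300+2,630 + 3,580 = 1,263,710 kg.
Stage 1: m₀ = 1,263,710 kg, m_f = 1,263,710 − 1,010,000 = 253,710 kg; Δv = 258×9.80665×ln(4.981) = 2530.1×1.6056 ≈ 4062 m/s.
Stage 2: m₀ = 156,610 kg, m_f = 156,610 − 121,000 = 35,610 kg; Δv = 271×9.80665×ln(4.398) = 2657.6×1.4811 ≈ 3936 m/s.
Stage 3: m₀ = 25,510 kg, m_f = 25,510 − 19,300 = 6,210 kg; Δv = 252×9.80665×ln(4.108) = 2471.3×1.4129 ≈ 3492 m/s.
Total Δv = 4062 + 3936 + 3492 = 11490 m/s.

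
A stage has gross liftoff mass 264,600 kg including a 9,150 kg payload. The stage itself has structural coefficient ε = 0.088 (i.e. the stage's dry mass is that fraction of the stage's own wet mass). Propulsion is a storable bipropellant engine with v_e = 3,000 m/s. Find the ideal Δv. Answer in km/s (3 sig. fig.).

Δv ≈ 6.37 km/s

Stage wet mass = m₀ − payload = 264,600 − 9,150 = 255,450 kg.
Stage dry mass = ε × stage wet mass = 0.088 × 255,450 = 22,479.6 kg.
Burnout mass m_f = stage dry + payload = 22,479.6 + 9,150 = 31,629.6 kg.
Δv = v_e · ln(264,600/31,629.6) = 3000.0 × ln(8.366) = 3000.0 × 2.1241 ≈ 6372 m/s.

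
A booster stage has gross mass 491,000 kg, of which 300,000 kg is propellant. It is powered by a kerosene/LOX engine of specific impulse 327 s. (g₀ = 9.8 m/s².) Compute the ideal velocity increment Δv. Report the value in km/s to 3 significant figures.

Δv ≈ 3.03 km/s

v_e = Isp · g₀ = 327 × 9.8 = 3204.6 m/s.
m_f = m₀ − m_prop = 491,000 − 300,000 = 191,000 kg.
By the Tsiolkovsky rocket equation, Δv = v_e · ln(m₀/m_f) = 3204.6 × ln(2.571) = 3204.6 × 0.9442 ≈ 3025.7 m/s.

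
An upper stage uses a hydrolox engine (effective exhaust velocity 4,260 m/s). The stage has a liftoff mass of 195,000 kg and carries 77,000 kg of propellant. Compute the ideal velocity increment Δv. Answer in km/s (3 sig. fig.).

Δv ≈ 2.14 km/s

m_f = m₀ − m_prop = 195,000 − 77,000 = 118,000 kg.
Δv = v_e · ln(m₀/m_f) = 4260.0 × ln(1.653) = 4260.0 × 0.5023 ≈ 2139.9 m/s.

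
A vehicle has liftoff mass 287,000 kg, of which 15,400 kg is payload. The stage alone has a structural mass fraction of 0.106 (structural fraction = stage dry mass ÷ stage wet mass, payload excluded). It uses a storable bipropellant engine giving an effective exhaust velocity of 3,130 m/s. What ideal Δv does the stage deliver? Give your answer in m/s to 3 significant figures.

Δv ≈ 5860 m/s

Stage wet mass = m₀ − payload = 287,000 − 15,400 = 271,600 kg.
Stage dry mass = ε × stage wet mass = 0.106 × 271,600 = 28,789.6 kg.
Burnout mass m_f = stage dry + payload = 28,789.6 + 15,400 = 44,189.6 kg.
Δv = v_e · ln(287,000/44,189.6) = 3130.0 × ln(6.495) = 3130.0 × 1.8710 ≈ 5856 m/s.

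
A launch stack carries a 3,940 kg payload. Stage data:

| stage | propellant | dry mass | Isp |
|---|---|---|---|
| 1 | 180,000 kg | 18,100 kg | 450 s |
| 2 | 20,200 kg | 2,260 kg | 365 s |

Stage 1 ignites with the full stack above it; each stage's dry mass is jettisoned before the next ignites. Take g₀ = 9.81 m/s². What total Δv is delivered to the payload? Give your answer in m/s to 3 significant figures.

Δv ≈ 12300 m/s

Ignition mass of stage 1 = 180,000+18,100 + 20,200+2,260 + 3,940 = 224,500 kg.
Stage 1: m₀ = 224,500 kg, m_f = 224,500 − 180,000 = 44,500 kg; Δv = 450×9.81×ln(5.045) = 4414.5×1.6184 ≈ 7144 m/s.
Stage 2: m₀ = 26,400 kg, m_f = 26,400 − 20,200 = 6,200 kg; Δv = 365×9.81×ln(4.258) = 3580.7×1.4488 ≈ 5188 m/s.
Total Δv = 7144 + 5188 = 12332 m/s.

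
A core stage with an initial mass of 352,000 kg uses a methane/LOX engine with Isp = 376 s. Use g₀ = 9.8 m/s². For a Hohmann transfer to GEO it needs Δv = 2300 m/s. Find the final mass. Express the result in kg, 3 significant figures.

v_e = Isp · g₀ = 376 × 9.8 = 3684.8 m/s.
Rocket equation: m₀/m_f = exp(Δv / v_e) = exp(2300 / 3684.8) = exp(0.6242) = 1.8667.
m_f = m₀ / 1.8667 = 352,000 / 1.8667 = 188,568 kg.

final mass ≈ 189000 kg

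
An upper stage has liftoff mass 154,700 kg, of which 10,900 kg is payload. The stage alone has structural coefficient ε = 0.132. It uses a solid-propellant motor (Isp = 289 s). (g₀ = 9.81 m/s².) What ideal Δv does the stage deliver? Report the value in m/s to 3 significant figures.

Stage wet mass = m₀ − payload = 154,700 − 10,900 = 143,800 kg.
Stage dry mass = ε × stage wet mass = 0.132 × 143,800 = 18,981.6 kg.
Burnout mass m_f = stage dry + payload = 18,981.6 + 10,900 = 29,881.6 kg.
v_e = Isp · g₀ = 289 × 9.81 = 2835.1 m/s.
From the ideal rocket equation, Δv = v_e · ln(154,700/29,881.6) = 2835.1 × ln(5.177) = 2835.1 × 1.6442 ≈ 4662 m/s.

Δv ≈ 4660 m/s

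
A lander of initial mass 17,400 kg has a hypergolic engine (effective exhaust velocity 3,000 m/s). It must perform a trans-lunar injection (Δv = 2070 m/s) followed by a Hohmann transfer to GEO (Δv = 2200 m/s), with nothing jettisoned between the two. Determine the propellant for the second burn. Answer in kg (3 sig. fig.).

propellant for the second burn ≈ 4540 kg

After the first burn: m = 17400 × exp(−2070/3000.0) = 17400 × 0.50158 = 8,727.49 kg.
After the second burn: m = 8,727.49 × exp(−2200/3000.0) = 8,727.49 × 0.48031 = 4,191.9 kg.
Second-burn propellant = 8,727.49 − 4,191.9 = 4,535.59 kg.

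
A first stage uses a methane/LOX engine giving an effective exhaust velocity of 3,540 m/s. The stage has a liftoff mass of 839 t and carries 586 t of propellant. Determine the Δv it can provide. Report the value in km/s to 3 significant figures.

Δv ≈ 4.24 km/s

m_f = m₀ − m_prop = 839 − 586 = 253 t.
Rocket equation: Δv = v_e · ln(m₀/m_f) = 3540.0 × ln(3.316) = 3540.0 × 1.1988 ≈ 4243.8 m/s.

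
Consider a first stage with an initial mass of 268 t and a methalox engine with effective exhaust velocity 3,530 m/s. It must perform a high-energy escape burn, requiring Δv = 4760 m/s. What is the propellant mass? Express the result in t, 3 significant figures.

propellant mass ≈ 198 t

Using Δv = v_e ln(m₀/m_f): m₀/m_f = exp(Δv / v_e) = exp(4760 / 3530.0) = exp(1.3484) = 3.8514.
m_f = 268 / 3.8514 = 69.5851 t, so propellant = m₀ − m_f = 268 − 69.5851 = 198.4149 t.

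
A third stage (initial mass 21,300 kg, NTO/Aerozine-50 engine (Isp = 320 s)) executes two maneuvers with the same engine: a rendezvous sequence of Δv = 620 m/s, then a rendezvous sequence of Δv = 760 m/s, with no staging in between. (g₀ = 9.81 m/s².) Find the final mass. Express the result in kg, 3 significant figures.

v_e = Isp · g₀ = 320 × 9.81 = 3139.2 m/s.
After the first burn: m = 21300 × exp(−620/3139.2) = 21300 × 0.82078 = 17,482.6 kg.
After the second burn: m = 17,482.6 × exp(−760/3139.2) = 17,482.6 × 0.78498 = 13,723.5 kg.

final mass ≈ 13700 kg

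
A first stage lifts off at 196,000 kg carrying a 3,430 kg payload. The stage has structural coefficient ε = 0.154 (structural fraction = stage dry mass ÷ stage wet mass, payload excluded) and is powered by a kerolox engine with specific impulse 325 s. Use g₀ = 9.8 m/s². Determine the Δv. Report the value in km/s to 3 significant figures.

Δv ≈ 5.67 km/s

Stage wet mass = m₀ − payload = 196,000 − 3,430 = 192,570 kg.
Stage dry mass = ε × stage wet mass = 0.154 × 192,570 = 29,655.8 kg.
Burnout mass m_f = stage dry + payload = 29,655.8 + 3,430 = 33,085.8 kg.
v_e = Isp · g₀ = 325 × 9.8 = 3185.0 m/s.
Δv = v_e · ln(196,000/33,085.8) = 3185.0 × ln(5.924) = 3185.0 × 1.7790 ≈ 5666 m/s.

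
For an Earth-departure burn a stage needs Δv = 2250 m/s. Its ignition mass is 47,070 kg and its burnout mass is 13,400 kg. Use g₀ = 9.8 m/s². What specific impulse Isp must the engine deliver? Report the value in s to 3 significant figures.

ln(m₀/m_f) = ln(47070/13400) = ln(3.513) = 1.2564.
v_e = Δv / ln(m₀/m_f) = 2250 / 1.2564 = 1790.9 m/s.
Isp = v_e / g₀ = 1790.9 / 9.8 = 182.7 s.

Isp ≈ 183 s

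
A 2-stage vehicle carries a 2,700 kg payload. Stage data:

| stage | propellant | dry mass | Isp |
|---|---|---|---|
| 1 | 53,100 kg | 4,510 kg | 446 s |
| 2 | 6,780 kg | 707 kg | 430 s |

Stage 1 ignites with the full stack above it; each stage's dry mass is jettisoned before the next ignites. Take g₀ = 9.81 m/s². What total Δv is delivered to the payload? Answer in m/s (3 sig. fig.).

Δv ≈ 11300 m/s

Ignition mass of stage 1 = 53,100+4,510 + 6,780+707 + 2,700 = 67,797 kg.
Stage 1: m₀ = 67,797 kg, m_f = 67,797 − 53,100 = 14,697 kg; Δv = 446×9.81×ln(4.613) = 4375.3×1.5289 ≈ 6689 m/s.
Stage 2: m₀ = 10,187 kg, m_f = 10,187 − 6,780 = 3,407 kg; Δv = 430×9.81×ln(2.99) = 4218.3×1.0953 ≈ 4620 m/s.
Total Δv = 6689 + 4620 = 11309 m/s.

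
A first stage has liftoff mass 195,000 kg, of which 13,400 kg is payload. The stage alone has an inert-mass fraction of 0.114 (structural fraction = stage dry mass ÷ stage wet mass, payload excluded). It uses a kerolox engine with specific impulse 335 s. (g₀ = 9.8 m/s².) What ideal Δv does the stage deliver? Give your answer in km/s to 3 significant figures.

Stage wet mass = m₀ − payload = 195,000 − 13,400 = 181,600 kg.
Stage dry mass = ε × stage wet mass = 0.114 × 181,600 = 20,702.4 kg.
Burnout mass m_f = stage dry + payload = 20,702.4 + 13,400 = 34,102.4 kg.
v_e = Isp · g₀ = 335 × 9.8 = 3283.0 m/s.
By the Tsiolkovsky rocket equation, Δv = v_e · ln(195,000/34,102.4) = 3283.0 × ln(5.718) = 3283.0 × 1.7436 ≈ 5724 m/s.

Δv ≈ 5.72 km/s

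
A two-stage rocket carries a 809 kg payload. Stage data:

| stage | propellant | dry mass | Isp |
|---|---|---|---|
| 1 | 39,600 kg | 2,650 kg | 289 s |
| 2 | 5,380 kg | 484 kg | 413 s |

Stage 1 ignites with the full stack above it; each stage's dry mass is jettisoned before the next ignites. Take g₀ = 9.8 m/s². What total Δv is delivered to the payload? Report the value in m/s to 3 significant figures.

Ignition mass of stage 1 = 39,600+2,650 + 5,380+484 + 809 = 48,923 kg.
Stage 1: m₀ = 48,923 kg, m_f = 48,923 − 39,600 = 9,323 kg; Δv = 289×9.8×ln(5.248) = 2832.2×1.6578 ≈ 4695 m/s.
Stage 2: m₀ = 6,673 kg, m_f = 6,673 − 5,380 = 1,293 kg; Δv = 413×9.8×ln(5.161) = 4047.4×1.6411 ≈ 6642 m/s.
Total Δv = 4695 + 6642 = 11337 m/s.

Δv ≈ 11300 m/s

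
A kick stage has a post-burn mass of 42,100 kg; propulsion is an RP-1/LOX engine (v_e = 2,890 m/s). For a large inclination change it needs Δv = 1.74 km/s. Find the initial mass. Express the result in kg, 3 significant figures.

initial mass ≈ 76900 kg

m₀/m_f = exp(Δv / v_e) = exp(1740 / 2890.0) = exp(0.6021) = 1.8259.
m₀ = m_f × 1.8259 = 42,100 × 1.8259 = 76,870.4 kg.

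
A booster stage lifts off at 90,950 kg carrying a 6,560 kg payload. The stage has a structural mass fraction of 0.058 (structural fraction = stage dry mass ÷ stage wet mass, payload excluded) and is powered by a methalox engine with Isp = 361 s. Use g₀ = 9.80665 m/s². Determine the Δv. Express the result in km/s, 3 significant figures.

Stage wet mass = m₀ − payload = 90,950 − 6,560 = 84,390 kg.
Stage dry mass = ε × stage wet mass = 0.058 × 84,390 = 4,894.62 kg.
Burnout mass m_f = stage dry + payload = 4,894.62 + 6,560 = 11,454.62 kg.
v_e = Isp · g₀ = 361 × 9.80665 = 3540.2 m/s.
Δv = v_e · ln(90,950/11,454.62) = 3540.2 × ln(7.94) = 3540.2 × 2.0719 ≈ 7335 m/s.

Δv ≈ 7.34 km/s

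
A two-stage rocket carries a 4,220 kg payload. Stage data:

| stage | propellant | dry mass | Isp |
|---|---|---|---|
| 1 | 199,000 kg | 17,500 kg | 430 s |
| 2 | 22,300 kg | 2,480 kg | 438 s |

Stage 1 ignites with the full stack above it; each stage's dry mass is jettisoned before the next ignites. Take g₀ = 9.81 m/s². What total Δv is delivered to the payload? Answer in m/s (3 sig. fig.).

Ignition mass of stage 1 = 199,000+17,500 + 22,300+2,480 + 4,220 = 245,500 kg.
Stage 1: m₀ = 245,500 kg, m_f = 245,500 − 199,000 = 46,500 kg; Δv = 430×9.81×ln(5.28) = 4218.3×1.6638 ≈ 7019 m/s.
Stage 2: m₀ = 29,000 kg, m_f = 29,000 − 22,300 = 6,700 kg; Δv = 438×9.81×ln(4.328) = 4296.8×1.4652 ≈ 6296 m/s.
Total Δv = 7019 + 6296 = 13315 m/s.

Δv ≈ 13300 m/s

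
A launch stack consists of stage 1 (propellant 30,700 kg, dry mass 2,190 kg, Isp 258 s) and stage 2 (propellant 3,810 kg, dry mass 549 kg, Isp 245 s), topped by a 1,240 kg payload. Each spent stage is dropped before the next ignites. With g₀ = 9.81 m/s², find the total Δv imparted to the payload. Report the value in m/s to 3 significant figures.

Δv ≈ 6790 m/s

Ignition mass of stage 1 = 30,700+2,190 + 3,810+549 + 1,240 = 38,489 kg.
Stage 1: m₀ = 38,489 kg, m_f = 38,489 − 30,700 = 7,789 kg; Δv = 258×9.81×ln(4.941) = 2531.0×1.5977 ≈ 4044 m/s.
Stage 2: m₀ = 5,599 kg, m_f = 5,599 − 3,810 = 1,789 kg; Δv = 245×9.81×ln(3.13) = 2403.5×1.1409 ≈ 2742 m/s.
Total Δv = 4044 + 2742 = 6786 m/s.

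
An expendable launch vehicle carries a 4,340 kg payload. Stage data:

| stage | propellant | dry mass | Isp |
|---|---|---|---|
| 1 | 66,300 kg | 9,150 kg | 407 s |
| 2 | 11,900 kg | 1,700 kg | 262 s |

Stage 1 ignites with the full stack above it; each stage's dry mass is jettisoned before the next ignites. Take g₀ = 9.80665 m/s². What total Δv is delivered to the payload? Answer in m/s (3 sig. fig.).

Ignition mass of stage 1 = 66,300+9,150 + 11,900+1,700 + 4,340 = 93,390 kg.
Stage 1: m₀ = 93,390 kg, m_f = 93,390 − 66,300 = 27,090 kg; Δv = 407×9.80665×ln(3.447) = 3991.3×1.2376 ≈ 4940 m/s.
Stage 2: m₀ = 17,940 kg, m_f = 17,940 − 11,900 = 6,040 kg; Δv = 262×9.80665×ln(2.97) = 2569.3×1.0886 ≈ 2797 m/s.
Total Δv = 4940 + 2797 = 7737 m/s.

Δv ≈ 7740 m/s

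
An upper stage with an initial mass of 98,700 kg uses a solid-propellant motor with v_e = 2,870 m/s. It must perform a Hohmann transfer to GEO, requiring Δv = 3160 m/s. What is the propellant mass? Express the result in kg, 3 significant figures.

propellant mass ≈ 65900 kg

m₀/m_f = exp(Δv / v_e) = exp(3160 / 2870.0) = exp(1.1010) = 3.0073.
m_f = 98,700 / 3.0073 = 32,820.1 kg, so propellant = m₀ − m_f = 98,700 − 32,820.1 = 65,879.9 kg.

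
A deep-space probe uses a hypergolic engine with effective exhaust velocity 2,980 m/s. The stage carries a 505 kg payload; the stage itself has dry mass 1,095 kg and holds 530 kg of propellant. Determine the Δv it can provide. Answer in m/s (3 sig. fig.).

m₀ = payload + dry + propellant = 505 + 1,095 + 530 = 2,130 kg.
m_f = payload + dry = 505 + 1,095 = 1,600 kg.
From the ideal rocket equation, Δv = v_e · ln(m₀/m_f) = 2980.0 × ln(1.331) = 2980.0 × 0.2861 ≈ 852.6 m/s.

Δv ≈ 853 m/s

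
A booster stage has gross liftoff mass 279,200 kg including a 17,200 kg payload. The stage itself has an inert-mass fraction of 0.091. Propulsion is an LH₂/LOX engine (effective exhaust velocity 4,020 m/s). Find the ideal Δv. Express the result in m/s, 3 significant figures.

Δv ≈ 7710 m/s

Stage wet mass = m₀ − payload = 279,200 − 17,200 = 262,000 kg.
Stage dry mass = ε × stage wet mass = 0.091 × 262,000 = 23,842 kg.
Burnout mass m_f = stage dry + payload = 23,842 + 17,200 = 41,042 kg.
From the ideal rocket equation, Δv = v_e · ln(279,200/41,042) = 4020.0 × ln(6.803) = 4020.0 × 1.9173 ≈ 7708 m/s.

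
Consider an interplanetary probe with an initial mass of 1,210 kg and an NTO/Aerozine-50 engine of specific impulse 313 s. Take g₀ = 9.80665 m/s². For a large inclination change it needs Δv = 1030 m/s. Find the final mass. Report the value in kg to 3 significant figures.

final mass ≈ 865 kg

v_e = Isp · g₀ = 313 × 9.80665 = 3069.5 m/s.
m₀/m_f = exp(Δv / v_e) = exp(1030 / 3069.5) = exp(0.3356) = 1.3987.
m_f = m₀ / 1.3987 = 1,210 / 1.3987 = 865.089 kg.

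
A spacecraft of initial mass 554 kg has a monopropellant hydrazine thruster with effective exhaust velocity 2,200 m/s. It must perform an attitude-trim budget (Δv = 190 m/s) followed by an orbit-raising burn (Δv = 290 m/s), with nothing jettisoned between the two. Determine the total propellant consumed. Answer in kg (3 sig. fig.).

After the first burn: m = 554 × exp(−190/2200.0) = 554 × 0.91726 = 508.162 kg.
After the second burn: m = 508.162 × exp(−290/2200.0) = 508.162 × 0.87650 = 445.404 kg.
Total propellant = m₀ − m_final = 554 − 445.404 = 108.596 kg.

total propellant consumed ≈ 109 kg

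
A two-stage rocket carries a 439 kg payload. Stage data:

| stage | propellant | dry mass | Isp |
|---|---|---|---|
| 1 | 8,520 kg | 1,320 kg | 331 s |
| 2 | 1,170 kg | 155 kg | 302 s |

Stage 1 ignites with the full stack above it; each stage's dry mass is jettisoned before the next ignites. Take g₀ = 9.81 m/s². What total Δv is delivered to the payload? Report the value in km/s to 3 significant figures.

Δv ≈ 7.53 km/s

Ignition mass of stage 1 = 8,520+1,320 + 1,170+155 + 439 = 11,604 kg.
Stage 1: m₀ = 11,604 kg, m_f = 11,604 − 8,520 = 3,084 kg; Δv = 331×9.81×ln(3.763) = 3247.1×1.3251 ≈ 4303 m/s.
Stage 2: m₀ = 1,764 kg, m_f = 1,764 − 1,170 = 594 kg; Δv = 302×9.81×ln(2.97) = 2962.6×1.0885 ≈ 3225 m/s.
Total Δv = 4303 + 3225 = 7528 m/s.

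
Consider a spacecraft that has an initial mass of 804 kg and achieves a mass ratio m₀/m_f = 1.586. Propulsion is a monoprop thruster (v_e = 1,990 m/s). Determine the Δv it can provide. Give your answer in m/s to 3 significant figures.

Δv ≈ 918 m/s

Δv = v_e · ln(1.586) = 1990.0 × 0.4612 ≈ 917.8 m/s.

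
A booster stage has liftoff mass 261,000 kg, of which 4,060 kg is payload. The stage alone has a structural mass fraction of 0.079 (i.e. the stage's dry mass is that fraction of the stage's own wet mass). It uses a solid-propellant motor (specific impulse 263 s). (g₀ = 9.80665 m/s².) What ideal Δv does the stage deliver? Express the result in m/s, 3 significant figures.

Δv ≈ 6120 m/s

Stage wet mass = m₀ − payload = 261,000 − 4,060 = 256,940 kg.
Stage dry mass = ε × stage wet mass = 0.079 × 256,940 = 20,298.3 kg.
Burnout mass m_f = stage dry + payload = 20,298.3 + 4,060 = 24,358.3 kg.
v_e = Isp · g₀ = 263 × 9.80665 = 2579.1 m/s.
Δv = v_e · ln(261,000/24,358.3) = 2579.1 × ln(10.72) = 2579.1 × 2.3716 ≈ 6117 m/s.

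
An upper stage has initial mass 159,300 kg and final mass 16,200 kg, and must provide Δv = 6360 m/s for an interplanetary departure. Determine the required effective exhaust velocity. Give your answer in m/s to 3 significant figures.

v_e ≈ 2780 m/s

ln(m₀/m_f) = ln(159300/16200) = ln(9.833) = 2.2858.
v_e = Δv / ln(m₀/m_f) = 6360 / 2.2858 = 2782.4 m/s.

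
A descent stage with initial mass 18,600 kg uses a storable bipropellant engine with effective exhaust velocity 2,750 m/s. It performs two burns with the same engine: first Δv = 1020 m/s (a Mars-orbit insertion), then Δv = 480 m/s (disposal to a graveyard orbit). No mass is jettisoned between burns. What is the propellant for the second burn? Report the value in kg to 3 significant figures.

After the first burn: m = 18600 × exp(−1020/2750.0) = 18600 × 0.69011 = 12,836 kg.
After the second burn: m = 12,836 × exp(−480/2750.0) = 12,836 × 0.83984 = 10,780.2 kg.
Second-burn propellant = 12,836 − 10,780.2 = 2,055.8 kg.

propellant for the second burn ≈ 2060 kg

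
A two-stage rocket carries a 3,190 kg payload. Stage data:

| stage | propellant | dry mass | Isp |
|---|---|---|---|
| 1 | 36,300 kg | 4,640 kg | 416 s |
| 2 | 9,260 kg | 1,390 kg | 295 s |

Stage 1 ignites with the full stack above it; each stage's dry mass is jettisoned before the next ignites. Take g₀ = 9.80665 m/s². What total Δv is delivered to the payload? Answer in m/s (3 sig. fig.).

Δv ≈ 7630 m/s

Ignition mass of stage 1 = 36,300+4,640 + 9,260+1,390 + 3,190 = 54,780 kg.
Stage 1: m₀ = 54,780 kg, m_f = 54,780 − 36,300 = 18,480 kg; Δv = 416×9.80665×ln(2.964) = 4079.6×1.0866 ≈ 4433 m/s.
Stage 2: m₀ = 13,840 kg, m_f = 13,840 − 9,260 = 4,580 kg; Δv = 295×9.80665×ln(3.022) = 2893.0×1.1059 ≈ 3199 m/s.
Total Δv = 4433 + 3199 = 7632 m/s.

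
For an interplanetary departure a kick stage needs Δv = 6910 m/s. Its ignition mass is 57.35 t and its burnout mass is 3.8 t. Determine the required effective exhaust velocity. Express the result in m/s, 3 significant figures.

ln(m₀/m_f) = ln(57350/3800) = ln(15.09) = 2.7142.
v_e = Δv / ln(m₀/m_f) = 6910 / 2.7142 = 2545.9 m/s.

v_e ≈ 2550 m/s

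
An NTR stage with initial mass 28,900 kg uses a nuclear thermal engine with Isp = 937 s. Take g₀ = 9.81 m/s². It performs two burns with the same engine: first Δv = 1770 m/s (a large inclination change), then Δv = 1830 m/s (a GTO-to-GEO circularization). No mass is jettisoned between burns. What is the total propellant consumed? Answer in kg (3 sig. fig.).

total propellant consumed ≈ 9370 kg

v_e = Isp · g₀ = 937 × 9.81 = 9192.0 m/s.
After the first burn: m = 28900 × exp(−1770/9192.0) = 28900 × 0.82485 = 23,838.2 kg.
After the second burn: m = 23,838.2 × exp(−1830/9192.0) = 23,838.2 × 0.81948 = 19,534.9 kg.
Total propellant = m₀ − m_final = 28900 − 19,534.9 = 9,365.1 kg.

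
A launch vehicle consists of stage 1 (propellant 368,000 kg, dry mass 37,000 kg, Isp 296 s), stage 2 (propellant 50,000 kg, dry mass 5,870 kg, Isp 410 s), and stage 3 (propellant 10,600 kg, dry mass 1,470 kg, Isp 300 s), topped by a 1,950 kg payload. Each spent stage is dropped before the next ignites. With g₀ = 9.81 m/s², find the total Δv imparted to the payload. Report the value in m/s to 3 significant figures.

Δv ≈ 13500 m/s

Ignition mass of stage 1 = 368,000+37,000 + 50,000+5,870 + 10,600+1,470 + 1,950 = 474,890 kg.
Stage 1: m₀ = 474,890 kg, m_f = 474,890 − 368,000 = 106,890 kg; Δv = 296×9.81×ln(4.443) = 2903.8×1.4913 ≈ 4330 m/s.
Stage 2: m₀ = 69,890 kg, m_f = 69,890 − 50,000 = 19,890 kg; Δv = 410×9.81×ln(3.514) = 4022.1×1.2567 ≈ 5055 m/s.
Stage 3: m₀ = 14,020 kg, m_f = 14,020 − 10,600 = 3,420 kg; Δv = 300×9.81×ln(4.099) = 2943.0×1.4108 ≈ 4152 m/s.
Total Δv = 4330 + 5055 + 4152 = 13537 m/s.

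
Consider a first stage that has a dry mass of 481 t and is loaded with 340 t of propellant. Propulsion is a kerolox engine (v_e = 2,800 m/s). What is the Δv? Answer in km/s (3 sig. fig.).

m₀ = m_dry + m_prop = 481 + 340 = 821 t.
Δv = v_e · ln(m₀/m_f) = 2800.0 × ln(1.707) = 2800.0 × 0.5347 ≈ 1497.0 m/s.

Δv ≈ 1.50 km/s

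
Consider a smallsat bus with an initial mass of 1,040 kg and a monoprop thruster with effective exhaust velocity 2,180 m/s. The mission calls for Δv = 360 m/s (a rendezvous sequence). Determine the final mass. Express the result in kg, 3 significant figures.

final mass ≈ 882 kg

Rocket equation: m₀/m_f = exp(Δv / v_e) = exp(360 / 2180.0) = exp(0.1651) = 1.1796.
m_f = m₀ / 1.1796 = 1,040 / 1.1796 = 881.655 kg.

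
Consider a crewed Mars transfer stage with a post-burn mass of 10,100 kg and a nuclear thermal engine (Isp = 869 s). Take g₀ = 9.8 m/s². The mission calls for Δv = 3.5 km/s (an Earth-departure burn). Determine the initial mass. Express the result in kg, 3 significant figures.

v_e = Isp · g₀ = 869 × 9.8 = 8516.2 m/s.
m₀/m_f = exp(Δv / v_e) = exp(3500 / 8516.2) = exp(0.4110) = 1.5083.
m₀ = m_f × 1.5083 = 10,100 × 1.5083 = 15,233.8 kg.

initial mass ≈ 15200 kg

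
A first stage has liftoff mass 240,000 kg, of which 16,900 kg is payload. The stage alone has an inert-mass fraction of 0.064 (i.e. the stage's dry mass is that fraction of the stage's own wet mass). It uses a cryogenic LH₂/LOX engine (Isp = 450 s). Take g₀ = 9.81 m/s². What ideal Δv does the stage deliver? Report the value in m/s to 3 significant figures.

Δv ≈ 9010 m/s

Stage wet mass = m₀ − payload = 240,000 − 16,900 = 223,100 kg.
Stage dry mass = ε × stage wet mass = 0.064 × 223,100 = 14,278.4 kg.
Burnout mass m_f = stage dry + payload = 14,278.4 + 16,900 = 31,178.4 kg.
v_e = Isp · g₀ = 450 × 9.81 = 4414.5 m/s.
Δv = v_e · ln(240,000/31,178.4) = 4414.5 × ln(7.698) = 4414.5 × 2.0409 ≈ 9010 m/s.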